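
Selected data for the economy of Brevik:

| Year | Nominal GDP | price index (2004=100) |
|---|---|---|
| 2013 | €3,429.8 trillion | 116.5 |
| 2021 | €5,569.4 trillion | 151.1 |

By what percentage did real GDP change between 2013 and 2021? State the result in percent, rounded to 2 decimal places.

25.20%

Deflate each year: 2013 → 3429.8/1.165 = 2944.03; 2021 → 5569.4/1.511 = 3685.90.
So real GDP changed by 3685.90/2944.03 − 1 = 0.2520, i.e. 25.20%.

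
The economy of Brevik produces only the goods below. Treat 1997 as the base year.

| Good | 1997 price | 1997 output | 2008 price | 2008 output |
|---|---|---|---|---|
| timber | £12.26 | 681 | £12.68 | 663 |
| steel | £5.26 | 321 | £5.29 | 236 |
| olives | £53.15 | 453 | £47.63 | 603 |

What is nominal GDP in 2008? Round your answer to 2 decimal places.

£38376.17

Nominal GDP 2008 = Σ (p_2008 × q_2008) = 12.68·663 + 5.29·236 + 47.63·603 = 38376.17.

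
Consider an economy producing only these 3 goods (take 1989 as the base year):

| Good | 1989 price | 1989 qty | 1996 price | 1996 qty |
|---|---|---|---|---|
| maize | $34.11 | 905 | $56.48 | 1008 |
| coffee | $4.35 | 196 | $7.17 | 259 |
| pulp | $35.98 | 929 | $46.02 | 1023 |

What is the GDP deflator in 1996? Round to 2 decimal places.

146.39

Nominal GDP 1996 = 56.48·1008 + 7.17·259 + 46.02·1023 = 105867.33.
Real GDP 1996 (at 1989 prices) = 34.11·1008 + 4.35·259 + 35.98·1023 = 72317.07.
Deflator = Nominal/Real × 100 = 105867.33/72317.07 × 100 = 146.393.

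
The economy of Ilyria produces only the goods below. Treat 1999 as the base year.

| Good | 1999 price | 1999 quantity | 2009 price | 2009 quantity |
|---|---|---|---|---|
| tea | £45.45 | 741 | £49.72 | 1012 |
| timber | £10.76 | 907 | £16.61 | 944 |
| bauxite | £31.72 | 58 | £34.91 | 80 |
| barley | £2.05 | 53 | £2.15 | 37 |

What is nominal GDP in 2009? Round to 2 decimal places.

Nominal GDP 2009 = Σ (p_2009 × q_2009) = 49.72·1012 + 16.61·944 + 34.91·80 + 2.15·37 = 68868.83.

£68868.83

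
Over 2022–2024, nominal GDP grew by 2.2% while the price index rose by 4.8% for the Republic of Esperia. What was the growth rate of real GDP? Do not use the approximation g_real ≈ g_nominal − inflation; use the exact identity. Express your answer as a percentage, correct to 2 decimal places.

-2.48%

(1 + g_nom) = (1 + g_real)(1 + π), so g_real = 1.0220 / 1.0480 − 1 = -0.02481.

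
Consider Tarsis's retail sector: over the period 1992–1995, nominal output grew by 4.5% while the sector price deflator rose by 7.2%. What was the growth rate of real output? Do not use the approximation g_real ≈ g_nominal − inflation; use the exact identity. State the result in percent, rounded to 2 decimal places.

-2.52%

(1 + g_nom) = (1 + g_real)(1 + π), so g_real = 1.0450 / 1.0720 − 1 = -0.02519.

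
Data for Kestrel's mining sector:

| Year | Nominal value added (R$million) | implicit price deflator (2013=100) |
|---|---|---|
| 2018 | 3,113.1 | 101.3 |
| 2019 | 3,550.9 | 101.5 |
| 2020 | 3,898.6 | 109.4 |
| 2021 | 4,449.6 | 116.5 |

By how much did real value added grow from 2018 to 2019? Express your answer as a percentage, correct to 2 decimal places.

13.84%

Real value added 2018 = 3113.1/1.013 = 3073.15.
Real value added 2019 = 3550.9/1.015 = 3498.42.
Change = 3498.42/3073.15 − 1 = 0.1384.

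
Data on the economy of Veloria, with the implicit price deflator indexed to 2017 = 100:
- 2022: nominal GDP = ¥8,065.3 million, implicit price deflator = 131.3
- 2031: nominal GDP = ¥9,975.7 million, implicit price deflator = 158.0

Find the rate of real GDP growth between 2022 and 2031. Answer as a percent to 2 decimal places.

Real GDP 2022 = 8065.3 / 1.313 = 6142.65.
Real GDP 2031 = 9975.7 / 1.580 = 6313.73.
Real growth = 6313.73 / 6142.65 − 1 = 0.0279.

2.79%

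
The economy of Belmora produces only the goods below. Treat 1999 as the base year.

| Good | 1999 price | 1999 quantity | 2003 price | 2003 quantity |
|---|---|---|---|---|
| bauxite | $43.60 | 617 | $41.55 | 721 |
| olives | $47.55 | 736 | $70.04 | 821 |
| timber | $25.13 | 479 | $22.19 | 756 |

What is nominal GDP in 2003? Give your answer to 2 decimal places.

$104236.03

Nominal GDP 2003 = Σ (p_2003 × q_2003) = 41.55·721 + 70.04·821 + 22.19·756 = 104236.03.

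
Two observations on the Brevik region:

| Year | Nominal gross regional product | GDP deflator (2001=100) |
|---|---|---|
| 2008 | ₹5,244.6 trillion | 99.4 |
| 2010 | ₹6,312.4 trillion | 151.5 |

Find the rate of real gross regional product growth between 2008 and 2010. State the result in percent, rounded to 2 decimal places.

Deflate each year: 2008 → 5244.6/0.994 = 5276.26; 2010 → 6312.4/1.515 = 4166.60.
So real gross regional product changed by 4166.60/5276.26 − 1 = -0.2103, i.e. -21.03%.

-21.03%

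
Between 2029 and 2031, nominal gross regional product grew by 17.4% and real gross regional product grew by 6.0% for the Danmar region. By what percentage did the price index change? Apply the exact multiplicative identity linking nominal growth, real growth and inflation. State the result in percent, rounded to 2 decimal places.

(1 + g_nom) = (1 + g_real)(1 + π), so π = 1.1740 / 1.0600 − 1 = 0.10755.

10.75%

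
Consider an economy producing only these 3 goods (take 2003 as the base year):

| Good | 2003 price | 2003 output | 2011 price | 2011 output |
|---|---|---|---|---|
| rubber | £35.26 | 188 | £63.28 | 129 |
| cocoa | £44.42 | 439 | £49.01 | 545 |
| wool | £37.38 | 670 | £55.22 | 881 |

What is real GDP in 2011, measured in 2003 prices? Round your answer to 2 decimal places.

Real GDP 2011 = Σ (p_2003 × q_2011) = 35.26·129 + 44.42·545 + 37.38·881 = 61689.22.

£61689.22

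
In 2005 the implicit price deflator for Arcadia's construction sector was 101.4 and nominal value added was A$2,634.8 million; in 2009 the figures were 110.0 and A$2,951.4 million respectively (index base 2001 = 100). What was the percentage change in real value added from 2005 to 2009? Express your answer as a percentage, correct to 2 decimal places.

Deflate each year: 2005 → 2634.8/1.014 = 2598.42; 2009 → 2951.4/1.100 = 2683.09.
So real value added changed by 2683.09/2598.42 − 1 = 0.0326, i.e. 3.26%.

3.26%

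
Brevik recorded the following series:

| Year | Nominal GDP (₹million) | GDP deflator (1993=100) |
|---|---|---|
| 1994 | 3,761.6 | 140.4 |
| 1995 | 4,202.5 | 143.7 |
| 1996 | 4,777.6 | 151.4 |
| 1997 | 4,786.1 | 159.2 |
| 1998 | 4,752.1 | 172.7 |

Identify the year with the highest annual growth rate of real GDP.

1995

1995: real = 4202.5/1.437 = 2924.50; growth vs 1994 (2679.20) = 9.16%.
1996: real = 4777.6/1.514 = 3155.61; growth vs 1995 (2924.50) = 7.90%.
1997: real = 4786.1/1.592 = 3006.34; growth vs 1996 (3155.61) = -4.73%.
1998: real = 4752.1/1.727 = 2751.65; growth vs 1997 (3006.34) = -8.47%.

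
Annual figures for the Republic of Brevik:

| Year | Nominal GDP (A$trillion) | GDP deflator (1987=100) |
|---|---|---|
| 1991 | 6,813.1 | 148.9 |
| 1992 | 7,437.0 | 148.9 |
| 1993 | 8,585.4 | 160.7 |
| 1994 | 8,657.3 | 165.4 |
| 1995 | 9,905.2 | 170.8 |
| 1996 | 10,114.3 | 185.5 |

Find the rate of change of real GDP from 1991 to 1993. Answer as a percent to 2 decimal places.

Real GDP 1991 = 6813.1/1.489 = 4575.62.
Real GDP 1993 = 8585.4/1.607 = 5342.50.
Change = 5342.50/4575.62 − 1 = 0.1676.

16.76%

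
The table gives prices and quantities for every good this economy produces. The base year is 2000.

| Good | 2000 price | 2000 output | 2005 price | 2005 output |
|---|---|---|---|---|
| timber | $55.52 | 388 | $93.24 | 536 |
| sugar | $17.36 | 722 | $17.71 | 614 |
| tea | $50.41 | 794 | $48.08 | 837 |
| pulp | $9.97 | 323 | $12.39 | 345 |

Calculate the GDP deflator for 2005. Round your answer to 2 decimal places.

122.45

Nominal GDP 2005 = 93.24·536 + 17.71·614 + 48.08·837 + 12.39·345 = 105368.09.
Real GDP 2005 (at 2000 prices) = 55.52·536 + 17.36·614 + 50.41·837 + 9.97·345 = 86050.58.
Deflator = Nominal/Real × 100 = 105368.09/86050.58 × 100 = 122.449.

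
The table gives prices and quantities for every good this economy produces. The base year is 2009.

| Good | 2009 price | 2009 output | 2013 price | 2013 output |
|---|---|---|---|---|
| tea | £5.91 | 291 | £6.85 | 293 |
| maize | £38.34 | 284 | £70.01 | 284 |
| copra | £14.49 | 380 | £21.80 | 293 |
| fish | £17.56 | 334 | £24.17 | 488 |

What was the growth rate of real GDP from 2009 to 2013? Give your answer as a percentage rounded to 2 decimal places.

Real GDP 2009 = Nominal GDP 2009 = 5.91·291 + 38.34·284 + 14.49·380 + 17.56·334 = 23979.61.
Real GDP 2013 (at 2009 prices) = 5.91·293 + 38.34·284 + 14.49·293 + 17.56·488 = 25435.04.
Real growth = 25435.04/23979.61 − 1 = 0.0607.

6.07%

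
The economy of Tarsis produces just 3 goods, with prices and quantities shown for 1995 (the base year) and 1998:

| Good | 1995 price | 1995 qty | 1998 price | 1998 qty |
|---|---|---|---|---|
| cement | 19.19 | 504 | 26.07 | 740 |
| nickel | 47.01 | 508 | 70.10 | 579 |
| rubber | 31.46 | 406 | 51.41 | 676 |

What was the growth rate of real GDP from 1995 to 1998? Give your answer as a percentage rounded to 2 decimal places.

Real GDP 1995 = Nominal GDP 1995 = 19.19·504 + 47.01·508 + 31.46·406 = 46325.60.
Real GDP 1998 (at 1995 prices) = 19.19·740 + 47.01·579 + 31.46·676 = 62686.35.
Real growth = 62686.35/46325.60 − 1 = 0.3532.

35.32%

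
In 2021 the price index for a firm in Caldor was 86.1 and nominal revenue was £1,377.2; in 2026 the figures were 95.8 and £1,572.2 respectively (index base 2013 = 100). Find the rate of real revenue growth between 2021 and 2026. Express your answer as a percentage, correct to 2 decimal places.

2.60%

Real revenue 2021 = 1377.2 / 0.861 = 1599.54.
Real revenue 2026 = 1572.2 / 0.958 = 1641.13.
Real growth = 1641.13 / 1599.54 − 1 = 0.0260.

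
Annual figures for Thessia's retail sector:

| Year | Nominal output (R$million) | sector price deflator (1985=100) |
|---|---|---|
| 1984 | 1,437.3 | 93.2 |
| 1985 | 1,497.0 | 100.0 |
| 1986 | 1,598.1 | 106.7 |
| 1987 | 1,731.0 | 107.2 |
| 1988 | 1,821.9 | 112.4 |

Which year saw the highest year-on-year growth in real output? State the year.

1985: real = 1497.0/1.000 = 1497.00; growth vs 1984 (1542.17) = -2.93%.
1986: real = 1598.1/1.067 = 1497.75; growth vs 1985 (1497.00) = 0.05%.
1987: real = 1731.0/1.072 = 1614.74; growth vs 1986 (1497.75) = 7.81%.
1988: real = 1821.9/1.124 = 1620.91; growth vs 1987 (1614.74) = 0.38%.

1987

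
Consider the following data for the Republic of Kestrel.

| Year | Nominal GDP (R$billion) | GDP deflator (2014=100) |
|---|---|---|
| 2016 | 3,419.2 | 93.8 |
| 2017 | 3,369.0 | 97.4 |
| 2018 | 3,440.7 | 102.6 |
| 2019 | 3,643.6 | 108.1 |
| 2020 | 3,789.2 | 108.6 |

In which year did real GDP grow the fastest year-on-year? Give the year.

2020

2017: real = 3369.0/0.974 = 3458.93; growth vs 2016 (3645.20) = -5.11%.
2018: real = 3440.7/1.026 = 3353.51; growth vs 2017 (3458.93) = -3.05%.
2019: real = 3643.6/1.081 = 3370.58; growth vs 2018 (3353.51) = 0.51%.
2020: real = 3789.2/1.086 = 3489.13; growth vs 2019 (3370.58) = 3.52%.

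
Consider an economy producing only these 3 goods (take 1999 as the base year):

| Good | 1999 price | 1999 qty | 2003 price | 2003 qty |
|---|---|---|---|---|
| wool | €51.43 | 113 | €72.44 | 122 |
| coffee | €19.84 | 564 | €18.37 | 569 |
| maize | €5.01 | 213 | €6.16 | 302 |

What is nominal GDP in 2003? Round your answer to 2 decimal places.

€21150.53

Nominal GDP 2003 = Σ (p_2003 × q_2003) = 72.44·122 + 18.37·569 + 6.16·302 = 21150.53.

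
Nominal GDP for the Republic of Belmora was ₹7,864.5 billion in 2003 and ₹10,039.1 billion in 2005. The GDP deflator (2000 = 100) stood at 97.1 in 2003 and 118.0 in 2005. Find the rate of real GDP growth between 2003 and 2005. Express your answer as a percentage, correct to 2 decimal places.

Deflate each year: 2003 → 7864.5/0.971 = 8099.38; 2005 → 10039.1/1.180 = 8507.71.
So real GDP changed by 8507.71/8099.38 − 1 = 0.0504, i.e. 5.04%.

5.04%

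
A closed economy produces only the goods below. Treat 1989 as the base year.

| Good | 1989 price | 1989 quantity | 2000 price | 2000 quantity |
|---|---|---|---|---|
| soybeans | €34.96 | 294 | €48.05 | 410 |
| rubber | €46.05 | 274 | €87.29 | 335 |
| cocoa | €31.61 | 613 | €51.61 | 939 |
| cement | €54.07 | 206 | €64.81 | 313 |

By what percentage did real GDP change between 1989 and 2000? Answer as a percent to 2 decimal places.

Real GDP 1989 = Nominal GDP 1989 = 34.96·294 + 46.05·274 + 31.61·613 + 54.07·206 = 53411.29.
Real GDP 2000 (at 1989 prices) = 34.96·410 + 46.05·335 + 31.61·939 + 54.07·313 = 76366.05.
Real growth = 76366.05/53411.29 − 1 = 0.4298.

42.98%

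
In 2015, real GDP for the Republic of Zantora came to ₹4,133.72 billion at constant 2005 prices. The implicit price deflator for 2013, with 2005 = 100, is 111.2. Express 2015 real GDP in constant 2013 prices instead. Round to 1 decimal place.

₹4,596.7 billion

Real GDP in 2013 prices = Real GDP in 2005 prices × (P_2013/P_2005) = 4133.72 × 1.112 = 4596.70.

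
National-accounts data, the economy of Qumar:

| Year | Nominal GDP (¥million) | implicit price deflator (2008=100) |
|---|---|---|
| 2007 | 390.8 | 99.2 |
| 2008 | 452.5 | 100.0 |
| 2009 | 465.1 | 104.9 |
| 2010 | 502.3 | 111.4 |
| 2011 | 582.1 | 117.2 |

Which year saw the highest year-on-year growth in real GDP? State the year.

2008

2008: real = 452.5/1.000 = 452.50; growth vs 2007 (393.95) = 14.86%.
2009: real = 465.1/1.049 = 443.37; growth vs 2008 (452.50) = -2.02%.
2010: real = 502.3/1.114 = 450.90; growth vs 2009 (443.37) = 1.70%.
2011: real = 582.1/1.172 = 496.67; growth vs 2010 (450.90) = 10.15%.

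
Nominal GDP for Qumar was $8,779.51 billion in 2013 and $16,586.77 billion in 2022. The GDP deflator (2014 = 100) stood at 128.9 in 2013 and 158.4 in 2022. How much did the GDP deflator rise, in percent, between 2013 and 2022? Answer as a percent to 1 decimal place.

Price-level change = 158.4 / 128.9 − 1 = 0.2289.

22.9%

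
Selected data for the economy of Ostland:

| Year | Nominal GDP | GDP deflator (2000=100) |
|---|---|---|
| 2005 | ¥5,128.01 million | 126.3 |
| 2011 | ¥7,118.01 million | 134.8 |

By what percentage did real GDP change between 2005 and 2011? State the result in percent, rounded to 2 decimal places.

Real GDP 2005 = 5128.01 / 1.263 = 4060.18.
Real GDP 2011 = 7118.01 / 1.348 = 5280.42.
Real growth = 5280.42 / 4060.18 − 1 = 0.3005.

30.05%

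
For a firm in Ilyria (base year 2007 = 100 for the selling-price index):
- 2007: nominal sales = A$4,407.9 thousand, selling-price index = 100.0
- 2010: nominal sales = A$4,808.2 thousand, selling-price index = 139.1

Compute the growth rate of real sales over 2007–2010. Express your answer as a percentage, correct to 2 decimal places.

Real sales 2007 = 4407.9 / 1.000 = 4407.90.
Real sales 2010 = 4808.2 / 1.391 = 3456.65.
Real growth = 3456.65 / 4407.90 − 1 = -0.2158.

-21.58%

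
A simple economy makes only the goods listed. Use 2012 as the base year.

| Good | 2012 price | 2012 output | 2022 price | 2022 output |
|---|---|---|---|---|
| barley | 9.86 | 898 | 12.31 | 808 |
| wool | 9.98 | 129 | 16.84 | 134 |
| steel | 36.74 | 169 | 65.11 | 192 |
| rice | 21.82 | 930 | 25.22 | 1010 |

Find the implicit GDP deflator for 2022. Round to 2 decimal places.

130.68

Nominal GDP 2022 = 12.31·808 + 16.84·134 + 65.11·192 + 25.22·1010 = 50176.36.
Real GDP 2022 (at 2012 prices) = 9.86·808 + 9.98·134 + 36.74·192 + 21.82·1010 = 38396.48.
Deflator = Nominal/Real × 100 = 50176.36/38396.48 × 100 = 130.680.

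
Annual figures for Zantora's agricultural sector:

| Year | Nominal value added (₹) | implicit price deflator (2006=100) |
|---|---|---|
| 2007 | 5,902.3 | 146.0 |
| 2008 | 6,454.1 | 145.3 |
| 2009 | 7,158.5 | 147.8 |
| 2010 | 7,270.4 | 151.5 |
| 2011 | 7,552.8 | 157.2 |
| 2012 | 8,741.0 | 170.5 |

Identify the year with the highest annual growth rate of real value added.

2008: real = 6454.1/1.453 = 4441.91; growth vs 2007 (4042.67) = 9.88%.
2009: real = 7158.5/1.478 = 4843.37; growth vs 2008 (4441.91) = 9.04%.
2010: real = 7270.4/1.515 = 4798.94; growth vs 2009 (4843.37) = -0.92%.
2011: real = 7552.8/1.572 = 4804.58; growth vs 2010 (4798.94) = 0.12%.
2012: real = 8741.0/1.705 = 5126.69; growth vs 2011 (4804.58) = 6.70%.

2008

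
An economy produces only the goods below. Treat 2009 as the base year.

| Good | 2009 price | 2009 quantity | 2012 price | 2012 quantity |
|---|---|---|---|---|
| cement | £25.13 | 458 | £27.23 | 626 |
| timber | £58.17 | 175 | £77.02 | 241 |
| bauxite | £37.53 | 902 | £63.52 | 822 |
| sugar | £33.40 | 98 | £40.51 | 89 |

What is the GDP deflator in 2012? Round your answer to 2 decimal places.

Nominal GDP 2012 = 27.23·626 + 77.02·241 + 63.52·822 + 40.51·89 = 91426.63.
Real GDP 2012 (at 2009 prices) = 25.13·626 + 58.17·241 + 37.53·822 + 33.40·89 = 63572.61.
Deflator = Nominal/Real × 100 = 91426.63/63572.61 × 100 = 143.814.

143.81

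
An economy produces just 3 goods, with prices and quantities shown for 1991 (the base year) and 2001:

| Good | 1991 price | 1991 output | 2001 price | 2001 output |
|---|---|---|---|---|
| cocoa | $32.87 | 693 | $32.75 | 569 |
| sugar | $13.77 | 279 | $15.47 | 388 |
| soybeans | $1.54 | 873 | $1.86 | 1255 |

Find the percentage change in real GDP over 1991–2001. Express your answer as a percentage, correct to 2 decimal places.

-7.10%

Real GDP 1991 = Nominal GDP 1991 = 32.87·693 + 13.77·279 + 1.54·873 = 27965.16.
Real GDP 2001 (at 1991 prices) = 32.87·569 + 13.77·388 + 1.54·1255 = 25978.49.
Real growth = 25978.49/27965.16 − 1 = -0.0710.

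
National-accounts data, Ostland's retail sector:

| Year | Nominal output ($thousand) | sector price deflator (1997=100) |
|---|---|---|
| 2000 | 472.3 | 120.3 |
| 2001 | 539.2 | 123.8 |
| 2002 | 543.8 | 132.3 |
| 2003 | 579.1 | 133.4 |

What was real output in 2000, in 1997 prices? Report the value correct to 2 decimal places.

Real output 2000 = 472.3 / 1.203 = 392.60.

$392.60 thousand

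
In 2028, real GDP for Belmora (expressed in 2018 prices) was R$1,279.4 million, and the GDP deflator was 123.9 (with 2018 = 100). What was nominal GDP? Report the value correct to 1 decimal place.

R$1,585.2 million

Nominal GDP = Real × (GDP deflator/100) = 1279.4 × 1.239 = 1585.18.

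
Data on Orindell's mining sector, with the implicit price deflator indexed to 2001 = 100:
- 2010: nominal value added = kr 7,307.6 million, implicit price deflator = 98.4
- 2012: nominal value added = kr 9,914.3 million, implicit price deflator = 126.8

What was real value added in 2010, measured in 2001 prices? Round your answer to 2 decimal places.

Real value added = Nominal / (implicit price deflator/100) = 7307.6 / 0.984 = 7426.42.

kr 7,426.42 million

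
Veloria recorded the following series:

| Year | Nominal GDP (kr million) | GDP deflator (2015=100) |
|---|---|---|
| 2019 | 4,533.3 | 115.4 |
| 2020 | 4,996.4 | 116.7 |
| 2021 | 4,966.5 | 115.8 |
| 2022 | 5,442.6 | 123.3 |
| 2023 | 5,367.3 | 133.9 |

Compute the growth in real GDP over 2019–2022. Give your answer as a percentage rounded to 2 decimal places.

12.37%

Real GDP 2019 = 4533.3/1.154 = 3928.34.
Real GDP 2022 = 5442.6/1.233 = 4414.11.
Change = 4414.11/3928.34 − 1 = 0.1237.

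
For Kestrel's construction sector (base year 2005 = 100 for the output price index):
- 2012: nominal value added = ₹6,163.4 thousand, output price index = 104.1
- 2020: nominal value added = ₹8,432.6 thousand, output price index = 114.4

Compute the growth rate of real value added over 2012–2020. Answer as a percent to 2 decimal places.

Deflate each year: 2012 → 6163.4/1.041 = 5920.65; 2020 → 8432.6/1.144 = 7371.15.
So real value added changed by 7371.15/5920.65 − 1 = 0.2450, i.e. 24.50%.

24.50%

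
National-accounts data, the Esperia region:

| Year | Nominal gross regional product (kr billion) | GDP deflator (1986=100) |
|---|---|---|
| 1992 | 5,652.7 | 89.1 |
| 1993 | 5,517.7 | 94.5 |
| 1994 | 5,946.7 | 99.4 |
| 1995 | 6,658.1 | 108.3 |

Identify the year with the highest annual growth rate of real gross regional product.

1993: real = 5517.7/0.945 = 5838.84; growth vs 1992 (6344.22) = -7.97%.
1994: real = 5946.7/0.994 = 5982.60; growth vs 1993 (5838.84) = 2.46%.
1995: real = 6658.1/1.083 = 6147.83; growth vs 1994 (5982.60) = 2.76%.

1995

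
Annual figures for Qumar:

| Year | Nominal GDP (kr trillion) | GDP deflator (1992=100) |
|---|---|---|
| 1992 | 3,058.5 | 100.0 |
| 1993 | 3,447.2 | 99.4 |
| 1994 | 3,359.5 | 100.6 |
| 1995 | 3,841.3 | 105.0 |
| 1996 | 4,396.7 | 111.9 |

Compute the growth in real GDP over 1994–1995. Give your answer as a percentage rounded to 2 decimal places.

Real GDP 1994 = 3359.5/1.006 = 3339.46.
Real GDP 1995 = 3841.3/1.050 = 3658.38.
Change = 3658.38/3339.46 − 1 = 0.0955.

9.55%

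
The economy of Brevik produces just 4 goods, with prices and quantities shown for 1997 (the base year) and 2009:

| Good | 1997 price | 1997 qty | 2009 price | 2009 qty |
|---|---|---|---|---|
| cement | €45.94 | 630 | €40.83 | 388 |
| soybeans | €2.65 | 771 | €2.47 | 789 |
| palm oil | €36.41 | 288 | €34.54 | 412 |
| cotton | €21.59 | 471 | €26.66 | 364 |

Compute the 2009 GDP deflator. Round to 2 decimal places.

97.55

Nominal GDP 2009 = 40.83·388 + 2.47·789 + 34.54·412 + 26.66·364 = 41725.59.
Real GDP 2009 (at 1997 prices) = 45.94·388 + 2.65·789 + 36.41·412 + 21.59·364 = 42775.25.
Deflator = Nominal/Real × 100 = 41725.59/42775.25 × 100 = 97.546.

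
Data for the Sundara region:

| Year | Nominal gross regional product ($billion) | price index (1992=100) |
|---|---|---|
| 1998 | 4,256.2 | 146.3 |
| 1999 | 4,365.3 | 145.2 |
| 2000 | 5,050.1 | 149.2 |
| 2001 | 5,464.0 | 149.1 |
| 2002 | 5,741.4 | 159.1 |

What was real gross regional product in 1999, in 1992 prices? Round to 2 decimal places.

Real gross regional product 1999 = 4365.3 / 1.452 = 3006.40.

$3,006.40 billion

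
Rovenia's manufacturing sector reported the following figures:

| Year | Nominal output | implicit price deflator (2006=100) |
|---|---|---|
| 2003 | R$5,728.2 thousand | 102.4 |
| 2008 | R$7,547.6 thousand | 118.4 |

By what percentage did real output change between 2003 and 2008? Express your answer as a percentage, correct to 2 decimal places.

13.96%

Deflate each year: 2003 → 5728.2/1.024 = 5593.95; 2008 → 7547.6/1.184 = 6374.66.
So real output changed by 6374.66/5593.95 − 1 = 0.1396, i.e. 13.96%.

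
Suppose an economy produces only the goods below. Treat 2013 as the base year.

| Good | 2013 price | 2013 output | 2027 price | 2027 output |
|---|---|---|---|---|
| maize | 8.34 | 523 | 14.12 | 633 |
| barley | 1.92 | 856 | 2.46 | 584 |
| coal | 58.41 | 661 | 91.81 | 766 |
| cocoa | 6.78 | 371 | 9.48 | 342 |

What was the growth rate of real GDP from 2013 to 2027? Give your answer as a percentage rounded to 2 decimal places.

13.43%

Real GDP 2013 = Nominal GDP 2013 = 8.34·523 + 1.92·856 + 58.41·661 + 6.78·371 = 47129.73.
Real GDP 2027 (at 2013 prices) = 8.34·633 + 1.92·584 + 58.41·766 + 6.78·342 = 53461.32.
Real growth = 53461.32/47129.73 − 1 = 0.1343.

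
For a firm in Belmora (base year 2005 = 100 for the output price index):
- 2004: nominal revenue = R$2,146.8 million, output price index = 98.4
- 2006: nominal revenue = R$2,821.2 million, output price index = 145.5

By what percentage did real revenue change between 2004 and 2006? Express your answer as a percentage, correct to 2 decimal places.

Real revenue 2004 = 2146.8 / 0.984 = 2181.71.
Real revenue 2006 = 2821.2 / 1.455 = 1938.97.
Real growth = 1938.97 / 2181.71 − 1 = -0.1113.

-11.13%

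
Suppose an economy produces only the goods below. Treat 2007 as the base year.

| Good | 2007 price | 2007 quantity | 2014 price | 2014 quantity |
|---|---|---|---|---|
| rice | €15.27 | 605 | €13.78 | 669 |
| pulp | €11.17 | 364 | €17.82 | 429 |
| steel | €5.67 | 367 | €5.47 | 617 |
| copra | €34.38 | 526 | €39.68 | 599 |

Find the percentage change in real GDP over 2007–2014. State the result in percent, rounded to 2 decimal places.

Real GDP 2007 = Nominal GDP 2007 = 15.27·605 + 11.17·364 + 5.67·367 + 34.38·526 = 33469.00.
Real GDP 2014 (at 2007 prices) = 15.27·669 + 11.17·429 + 5.67·617 + 34.38·599 = 39099.57.
Real growth = 39099.57/33469.00 − 1 = 0.1682.

16.82%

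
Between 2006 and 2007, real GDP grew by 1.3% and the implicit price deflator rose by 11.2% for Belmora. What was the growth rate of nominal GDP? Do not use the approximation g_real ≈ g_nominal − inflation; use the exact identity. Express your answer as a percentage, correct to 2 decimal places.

(1 + g_nom) = (1 + g_real)(1 + π) = 1.0130 × 1.1120 = 1.12646.

12.65%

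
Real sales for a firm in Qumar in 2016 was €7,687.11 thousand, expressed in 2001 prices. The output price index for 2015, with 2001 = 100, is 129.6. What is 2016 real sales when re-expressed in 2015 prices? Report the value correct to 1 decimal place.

Real sales in 2015 prices = Real sales in 2001 prices × (P_2015/P_2001) = 7687.11 × 1.296 = 9962.49.

€9,962.5 thousand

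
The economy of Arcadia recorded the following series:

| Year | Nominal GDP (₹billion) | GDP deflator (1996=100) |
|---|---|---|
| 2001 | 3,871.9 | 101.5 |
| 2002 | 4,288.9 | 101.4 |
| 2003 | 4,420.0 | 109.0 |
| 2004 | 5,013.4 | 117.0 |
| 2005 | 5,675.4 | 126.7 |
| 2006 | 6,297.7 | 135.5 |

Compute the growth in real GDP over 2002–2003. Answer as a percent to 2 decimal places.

-4.13%

Real GDP 2002 = 4288.9/1.014 = 4229.68.
Real GDP 2003 = 4420.0/1.090 = 4055.05.
Change = 4055.05/4229.68 − 1 = -0.0413.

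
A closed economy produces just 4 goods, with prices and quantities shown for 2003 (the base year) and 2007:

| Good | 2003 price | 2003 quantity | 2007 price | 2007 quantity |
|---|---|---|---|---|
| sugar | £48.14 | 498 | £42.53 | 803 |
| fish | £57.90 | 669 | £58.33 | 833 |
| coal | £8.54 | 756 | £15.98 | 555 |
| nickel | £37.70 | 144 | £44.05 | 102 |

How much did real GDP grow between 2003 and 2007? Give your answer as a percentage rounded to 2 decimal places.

Real GDP 2003 = Nominal GDP 2003 = 48.14·498 + 57.90·669 + 8.54·756 + 37.70·144 = 74593.86.
Real GDP 2007 (at 2003 prices) = 48.14·803 + 57.90·833 + 8.54·555 + 37.70·102 = 95472.22.
Real growth = 95472.22/74593.86 − 1 = 0.2799.

27.99%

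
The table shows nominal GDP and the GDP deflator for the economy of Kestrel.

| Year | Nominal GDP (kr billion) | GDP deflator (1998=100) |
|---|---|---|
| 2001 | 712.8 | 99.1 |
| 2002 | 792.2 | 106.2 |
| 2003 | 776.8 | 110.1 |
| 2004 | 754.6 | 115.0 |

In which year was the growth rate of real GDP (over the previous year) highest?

2002

2002: real = 792.2/1.062 = 745.95; growth vs 2001 (719.27) = 3.71%.
2003: real = 776.8/1.101 = 705.54; growth vs 2002 (745.95) = -5.42%.
2004: real = 754.6/1.150 = 656.17; growth vs 2003 (705.54) = -7.00%.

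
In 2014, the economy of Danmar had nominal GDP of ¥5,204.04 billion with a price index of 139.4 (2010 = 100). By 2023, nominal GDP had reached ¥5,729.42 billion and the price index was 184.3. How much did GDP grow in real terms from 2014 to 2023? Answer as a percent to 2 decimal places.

-16.73%

Real GDP 2014 = 5204.04 / 1.394 = 3733.17.
Real GDP 2023 = 5729.42 / 1.843 = 3108.75.
Real growth = 3108.75 / 3733.17 − 1 = -0.1673.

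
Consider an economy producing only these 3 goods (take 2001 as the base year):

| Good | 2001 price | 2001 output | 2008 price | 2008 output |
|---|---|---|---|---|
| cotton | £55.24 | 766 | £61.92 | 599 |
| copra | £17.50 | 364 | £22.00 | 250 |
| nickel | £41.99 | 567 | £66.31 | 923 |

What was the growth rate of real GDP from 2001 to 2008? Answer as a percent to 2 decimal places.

Real GDP 2001 = Nominal GDP 2001 = 55.24·766 + 17.50·364 + 41.99·567 = 72492.17.
Real GDP 2008 (at 2001 prices) = 55.24·599 + 17.50·250 + 41.99·923 = 76220.53.
Real growth = 76220.53/72492.17 − 1 = 0.0514.

5.14%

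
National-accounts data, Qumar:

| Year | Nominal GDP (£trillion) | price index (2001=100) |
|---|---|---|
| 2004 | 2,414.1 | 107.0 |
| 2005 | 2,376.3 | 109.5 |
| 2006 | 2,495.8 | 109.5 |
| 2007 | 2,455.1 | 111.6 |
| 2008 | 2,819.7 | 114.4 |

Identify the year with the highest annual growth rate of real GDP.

2008

2005: real = 2376.3/1.095 = 2170.14; growth vs 2004 (2256.17) = -3.81%.
2006: real = 2495.8/1.095 = 2279.27; growth vs 2005 (2170.14) = 5.03%.
2007: real = 2455.1/1.116 = 2199.91; growth vs 2006 (2279.27) = -3.48%.
2008: real = 2819.7/1.144 = 2464.77; growth vs 2007 (2199.91) = 12.04%.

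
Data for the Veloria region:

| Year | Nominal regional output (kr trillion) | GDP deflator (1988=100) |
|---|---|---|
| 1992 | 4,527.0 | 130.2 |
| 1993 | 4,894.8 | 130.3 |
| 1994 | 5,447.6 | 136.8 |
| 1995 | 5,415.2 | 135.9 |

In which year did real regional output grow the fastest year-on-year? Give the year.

1993: real = 4894.8/1.303 = 3756.56; growth vs 1992 (3476.96) = 8.04%.
1994: real = 5447.6/1.368 = 3982.16; growth vs 1993 (3756.56) = 6.01%.
1995: real = 5415.2/1.359 = 3984.69; growth vs 1994 (3982.16) = 0.06%.

1993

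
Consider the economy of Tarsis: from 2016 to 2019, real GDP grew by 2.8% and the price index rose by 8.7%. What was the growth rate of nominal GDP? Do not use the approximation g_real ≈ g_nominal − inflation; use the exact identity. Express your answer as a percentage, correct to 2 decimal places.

(1 + g_nom) = (1 + g_real)(1 + π) = 1.0280 × 1.0870 = 1.11744.

11.74%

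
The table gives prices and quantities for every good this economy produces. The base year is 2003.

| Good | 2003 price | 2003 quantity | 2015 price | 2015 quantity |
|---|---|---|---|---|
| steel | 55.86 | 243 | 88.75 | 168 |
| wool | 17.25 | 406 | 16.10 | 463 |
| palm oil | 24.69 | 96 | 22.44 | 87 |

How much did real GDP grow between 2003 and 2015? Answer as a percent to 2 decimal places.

Real GDP 2003 = Nominal GDP 2003 = 55.86·243 + 17.25·406 + 24.69·96 = 22947.72.
Real GDP 2015 (at 2003 prices) = 55.86·168 + 17.25·463 + 24.69·87 = 19519.26.
Real growth = 19519.26/22947.72 − 1 = -0.1494.

-14.94%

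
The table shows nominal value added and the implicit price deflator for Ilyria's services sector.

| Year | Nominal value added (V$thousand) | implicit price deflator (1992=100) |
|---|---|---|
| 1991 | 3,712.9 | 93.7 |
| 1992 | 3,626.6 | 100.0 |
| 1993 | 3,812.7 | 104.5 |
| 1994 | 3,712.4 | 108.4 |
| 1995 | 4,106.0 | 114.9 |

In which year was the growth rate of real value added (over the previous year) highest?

1995

1992: real = 3626.6/1.000 = 3626.60; growth vs 1991 (3962.54) = -8.48%.
1993: real = 3812.7/1.045 = 3648.52; growth vs 1992 (3626.60) = 0.60%.
1994: real = 3712.4/1.084 = 3424.72; growth vs 1993 (3648.52) = -6.13%.
1995: real = 4106.0/1.149 = 3573.54; growth vs 1994 (3424.72) = 4.35%.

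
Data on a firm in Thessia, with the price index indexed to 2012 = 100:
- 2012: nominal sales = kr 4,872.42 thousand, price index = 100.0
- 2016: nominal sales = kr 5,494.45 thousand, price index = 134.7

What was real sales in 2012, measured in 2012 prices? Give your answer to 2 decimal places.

Real sales = Nominal / (price index/100) = 4872.42 / 1.000 = 4872.42.

kr 4,872.42 thousand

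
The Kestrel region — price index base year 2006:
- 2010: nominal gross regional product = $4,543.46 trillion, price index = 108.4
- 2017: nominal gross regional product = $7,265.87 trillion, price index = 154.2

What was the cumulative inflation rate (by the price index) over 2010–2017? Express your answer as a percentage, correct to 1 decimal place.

42.3%

Price-level change = 154.2 / 108.4 − 1 = 0.4225.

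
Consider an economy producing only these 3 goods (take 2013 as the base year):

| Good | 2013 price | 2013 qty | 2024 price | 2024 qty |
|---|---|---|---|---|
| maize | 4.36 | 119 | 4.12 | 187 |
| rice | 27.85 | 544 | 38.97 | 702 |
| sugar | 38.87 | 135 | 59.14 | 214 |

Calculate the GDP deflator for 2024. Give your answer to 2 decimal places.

142.18

Nominal GDP 2024 = 4.12·187 + 38.97·702 + 59.14·214 = 40783.34.
Real GDP 2024 (at 2013 prices) = 4.36·187 + 27.85·702 + 38.87·214 = 28684.20.
Deflator = Nominal/Real × 100 = 40783.34/28684.20 × 100 = 142.181.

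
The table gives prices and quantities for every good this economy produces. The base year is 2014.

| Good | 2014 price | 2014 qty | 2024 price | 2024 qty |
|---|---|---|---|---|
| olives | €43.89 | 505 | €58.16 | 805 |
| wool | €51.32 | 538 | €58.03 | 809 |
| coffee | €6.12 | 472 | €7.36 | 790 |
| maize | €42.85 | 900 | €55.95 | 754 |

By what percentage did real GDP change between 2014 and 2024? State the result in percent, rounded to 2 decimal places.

Real GDP 2014 = Nominal GDP 2014 = 43.89·505 + 51.32·538 + 6.12·472 + 42.85·900 = 91228.25.
Real GDP 2024 (at 2014 prices) = 43.89·805 + 51.32·809 + 6.12·790 + 42.85·754 = 113993.03.
Real growth = 113993.03/91228.25 − 1 = 0.2495.

24.95%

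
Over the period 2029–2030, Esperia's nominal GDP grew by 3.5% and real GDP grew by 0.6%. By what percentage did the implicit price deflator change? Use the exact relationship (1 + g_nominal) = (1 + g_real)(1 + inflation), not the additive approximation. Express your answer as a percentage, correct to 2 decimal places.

2.88%

(1 + g_nom) = (1 + g_real)(1 + π), so π = 1.0350 / 1.0060 − 1 = 0.02883.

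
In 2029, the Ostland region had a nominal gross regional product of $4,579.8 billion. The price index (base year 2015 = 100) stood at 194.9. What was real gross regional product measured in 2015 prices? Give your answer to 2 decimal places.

$2,349.82 billion

Real gross regional product = Nominal / (price index/100) = 4579.8 / 1.949 = 2349.82.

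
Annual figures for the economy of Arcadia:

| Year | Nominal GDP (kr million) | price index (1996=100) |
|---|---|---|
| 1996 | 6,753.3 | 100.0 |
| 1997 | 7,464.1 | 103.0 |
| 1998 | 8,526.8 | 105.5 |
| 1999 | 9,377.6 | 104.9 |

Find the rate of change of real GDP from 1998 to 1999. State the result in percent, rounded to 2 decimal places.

Real GDP 1998 = 8526.8/1.055 = 8082.27.
Real GDP 1999 = 9377.6/1.049 = 8939.56.
Change = 8939.56/8082.27 − 1 = 0.1061.

10.61%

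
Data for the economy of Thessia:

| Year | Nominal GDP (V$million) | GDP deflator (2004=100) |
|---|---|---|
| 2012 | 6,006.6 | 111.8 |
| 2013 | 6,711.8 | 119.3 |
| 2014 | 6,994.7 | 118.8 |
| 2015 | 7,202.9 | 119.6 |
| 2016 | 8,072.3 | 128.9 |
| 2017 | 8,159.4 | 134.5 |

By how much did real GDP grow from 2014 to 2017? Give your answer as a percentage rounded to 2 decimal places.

Real GDP 2014 = 6994.7/1.188 = 5887.79.
Real GDP 2017 = 8159.4/1.345 = 6066.47.
Change = 6066.47/5887.79 − 1 = 0.0303.

3.03%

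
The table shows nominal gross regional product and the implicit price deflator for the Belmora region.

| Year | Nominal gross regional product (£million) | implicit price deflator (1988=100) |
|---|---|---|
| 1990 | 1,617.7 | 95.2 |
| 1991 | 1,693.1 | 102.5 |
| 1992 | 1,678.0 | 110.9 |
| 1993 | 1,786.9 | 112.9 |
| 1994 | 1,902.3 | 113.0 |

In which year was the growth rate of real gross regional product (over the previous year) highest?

1991: real = 1693.1/1.025 = 1651.80; growth vs 1990 (1699.26) = -2.79%.
1992: real = 1678.0/1.109 = 1513.07; growth vs 1991 (1651.80) = -8.40%.
1993: real = 1786.9/1.129 = 1582.73; growth vs 1992 (1513.07) = 4.60%.
1994: real = 1902.3/1.130 = 1683.45; growth vs 1993 (1582.73) = 6.36%.

1994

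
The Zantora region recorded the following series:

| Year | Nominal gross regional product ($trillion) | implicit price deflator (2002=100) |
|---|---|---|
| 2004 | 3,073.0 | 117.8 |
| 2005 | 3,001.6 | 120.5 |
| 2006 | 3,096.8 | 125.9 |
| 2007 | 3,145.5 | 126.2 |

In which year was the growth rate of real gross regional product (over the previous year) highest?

2005: real = 3001.6/1.205 = 2490.95; growth vs 2004 (2608.66) = -4.51%.
2006: real = 3096.8/1.259 = 2459.73; growth vs 2005 (2490.95) = -1.25%.
2007: real = 3145.5/1.262 = 2492.47; growth vs 2006 (2459.73) = 1.33%.

2007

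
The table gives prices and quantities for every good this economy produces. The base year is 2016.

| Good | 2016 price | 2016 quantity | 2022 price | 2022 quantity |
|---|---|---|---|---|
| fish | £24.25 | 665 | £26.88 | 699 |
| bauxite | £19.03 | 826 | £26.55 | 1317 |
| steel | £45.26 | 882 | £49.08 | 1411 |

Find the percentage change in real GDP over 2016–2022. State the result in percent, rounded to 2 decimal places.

Real GDP 2016 = Nominal GDP 2016 = 24.25·665 + 19.03·826 + 45.26·882 = 71764.35.
Real GDP 2022 (at 2016 prices) = 24.25·699 + 19.03·1317 + 45.26·1411 = 105875.12.
Real growth = 105875.12/71764.35 − 1 = 0.4753.

47.53%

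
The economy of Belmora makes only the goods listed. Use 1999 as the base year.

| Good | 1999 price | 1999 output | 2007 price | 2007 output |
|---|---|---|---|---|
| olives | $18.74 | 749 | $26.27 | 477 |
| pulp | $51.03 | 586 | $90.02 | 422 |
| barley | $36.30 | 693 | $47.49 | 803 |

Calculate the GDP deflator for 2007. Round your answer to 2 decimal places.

Nominal GDP 2007 = 26.27·477 + 90.02·422 + 47.49·803 = 88653.70.
Real GDP 2007 (at 1999 prices) = 18.74·477 + 51.03·422 + 36.30·803 = 59622.54.
Deflator = Nominal/Real × 100 = 88653.70/59622.54 × 100 = 148.692.

148.69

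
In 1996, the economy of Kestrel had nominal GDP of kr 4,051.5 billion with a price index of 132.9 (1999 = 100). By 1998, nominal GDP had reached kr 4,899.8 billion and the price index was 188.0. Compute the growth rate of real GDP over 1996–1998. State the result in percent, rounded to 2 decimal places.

Real GDP 1996 = 4051.5 / 1.329 = 3048.53.
Real GDP 1998 = 4899.8 / 1.880 = 2606.28.
Real growth = 2606.28 / 3048.53 − 1 = -0.1451.

-14.51%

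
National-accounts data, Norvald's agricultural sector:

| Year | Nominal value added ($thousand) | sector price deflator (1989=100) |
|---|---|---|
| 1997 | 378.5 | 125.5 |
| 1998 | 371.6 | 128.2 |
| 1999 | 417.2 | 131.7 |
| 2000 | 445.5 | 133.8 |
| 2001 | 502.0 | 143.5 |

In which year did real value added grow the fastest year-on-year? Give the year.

1999

1998: real = 371.6/1.282 = 289.86; growth vs 1997 (301.59) = -3.89%.
1999: real = 417.2/1.317 = 316.78; growth vs 1998 (289.86) = 9.29%.
2000: real = 445.5/1.338 = 332.96; growth vs 1999 (316.78) = 5.11%.
2001: real = 502.0/1.435 = 349.83; growth vs 2000 (332.96) = 5.07%.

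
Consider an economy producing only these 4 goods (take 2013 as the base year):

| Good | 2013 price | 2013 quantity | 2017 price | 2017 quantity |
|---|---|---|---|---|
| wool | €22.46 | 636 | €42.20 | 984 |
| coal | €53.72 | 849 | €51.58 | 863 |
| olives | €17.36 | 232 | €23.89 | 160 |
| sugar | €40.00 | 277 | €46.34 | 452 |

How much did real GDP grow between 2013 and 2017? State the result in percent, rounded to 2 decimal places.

19.09%

Real GDP 2013 = Nominal GDP 2013 = 22.46·636 + 53.72·849 + 17.36·232 + 40.00·277 = 75000.36.
Real GDP 2017 (at 2013 prices) = 22.46·984 + 53.72·863 + 17.36·160 + 40.00·452 = 89318.60.
Real growth = 89318.60/75000.36 − 1 = 0.1909.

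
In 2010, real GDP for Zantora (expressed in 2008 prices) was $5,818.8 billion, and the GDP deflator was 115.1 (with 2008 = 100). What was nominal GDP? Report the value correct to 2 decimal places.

Nominal GDP = Real × (GDP deflator/100) = 5818.8 × 1.151 = 6697.44.

$6,697.44 billion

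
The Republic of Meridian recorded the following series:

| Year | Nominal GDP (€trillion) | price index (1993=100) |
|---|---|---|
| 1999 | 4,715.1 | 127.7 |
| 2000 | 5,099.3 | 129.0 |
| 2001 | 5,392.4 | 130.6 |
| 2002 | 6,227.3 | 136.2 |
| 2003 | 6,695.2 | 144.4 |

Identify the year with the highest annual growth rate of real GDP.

2002

2000: real = 5099.3/1.290 = 3952.95; growth vs 1999 (3692.33) = 7.06%.
2001: real = 5392.4/1.306 = 4128.94; growth vs 2000 (3952.95) = 4.45%.
2002: real = 6227.3/1.362 = 4572.17; growth vs 2001 (4128.94) = 10.73%.
2003: real = 6695.2/1.444 = 4636.57; growth vs 2002 (4572.17) = 1.41%.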